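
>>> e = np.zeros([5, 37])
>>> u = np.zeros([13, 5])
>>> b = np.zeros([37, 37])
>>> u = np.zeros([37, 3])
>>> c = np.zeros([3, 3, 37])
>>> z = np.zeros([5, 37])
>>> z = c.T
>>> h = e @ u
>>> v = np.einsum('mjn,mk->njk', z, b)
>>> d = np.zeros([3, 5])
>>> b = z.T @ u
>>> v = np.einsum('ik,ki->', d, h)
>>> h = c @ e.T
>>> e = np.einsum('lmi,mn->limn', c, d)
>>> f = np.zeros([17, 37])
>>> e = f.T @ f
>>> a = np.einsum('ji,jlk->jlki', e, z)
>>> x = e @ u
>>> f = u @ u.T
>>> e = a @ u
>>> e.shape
(37, 3, 3, 3)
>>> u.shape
(37, 3)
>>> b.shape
(3, 3, 3)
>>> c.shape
(3, 3, 37)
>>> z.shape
(37, 3, 3)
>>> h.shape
(3, 3, 5)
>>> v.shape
()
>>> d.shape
(3, 5)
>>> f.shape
(37, 37)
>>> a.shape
(37, 3, 3, 37)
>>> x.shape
(37, 3)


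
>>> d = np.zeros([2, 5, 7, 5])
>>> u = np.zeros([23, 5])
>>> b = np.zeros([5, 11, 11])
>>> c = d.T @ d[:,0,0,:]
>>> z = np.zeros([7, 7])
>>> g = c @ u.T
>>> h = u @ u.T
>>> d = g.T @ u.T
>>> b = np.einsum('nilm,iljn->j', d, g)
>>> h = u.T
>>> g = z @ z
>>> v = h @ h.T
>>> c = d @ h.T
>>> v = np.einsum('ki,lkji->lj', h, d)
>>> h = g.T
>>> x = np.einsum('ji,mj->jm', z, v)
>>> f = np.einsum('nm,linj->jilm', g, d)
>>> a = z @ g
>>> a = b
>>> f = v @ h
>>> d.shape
(23, 5, 7, 23)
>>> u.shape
(23, 5)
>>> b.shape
(5,)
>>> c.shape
(23, 5, 7, 5)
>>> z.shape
(7, 7)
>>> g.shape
(7, 7)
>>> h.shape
(7, 7)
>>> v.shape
(23, 7)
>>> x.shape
(7, 23)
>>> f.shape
(23, 7)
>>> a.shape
(5,)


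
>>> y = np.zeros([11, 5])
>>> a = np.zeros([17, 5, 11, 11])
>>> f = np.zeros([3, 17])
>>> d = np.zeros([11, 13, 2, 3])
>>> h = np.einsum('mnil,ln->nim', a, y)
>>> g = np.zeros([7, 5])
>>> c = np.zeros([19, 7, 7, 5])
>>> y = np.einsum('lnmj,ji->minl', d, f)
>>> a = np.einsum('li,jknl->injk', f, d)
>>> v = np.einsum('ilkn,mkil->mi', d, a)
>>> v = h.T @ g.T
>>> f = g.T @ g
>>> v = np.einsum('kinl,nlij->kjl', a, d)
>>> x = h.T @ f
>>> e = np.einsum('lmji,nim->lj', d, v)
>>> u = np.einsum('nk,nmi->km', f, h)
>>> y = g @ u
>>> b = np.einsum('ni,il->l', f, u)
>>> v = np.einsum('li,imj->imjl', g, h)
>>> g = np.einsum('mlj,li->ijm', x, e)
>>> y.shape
(7, 11)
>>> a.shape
(17, 2, 11, 13)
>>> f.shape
(5, 5)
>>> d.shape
(11, 13, 2, 3)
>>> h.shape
(5, 11, 17)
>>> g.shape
(2, 5, 17)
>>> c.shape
(19, 7, 7, 5)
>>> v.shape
(5, 11, 17, 7)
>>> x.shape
(17, 11, 5)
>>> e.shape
(11, 2)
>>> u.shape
(5, 11)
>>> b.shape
(11,)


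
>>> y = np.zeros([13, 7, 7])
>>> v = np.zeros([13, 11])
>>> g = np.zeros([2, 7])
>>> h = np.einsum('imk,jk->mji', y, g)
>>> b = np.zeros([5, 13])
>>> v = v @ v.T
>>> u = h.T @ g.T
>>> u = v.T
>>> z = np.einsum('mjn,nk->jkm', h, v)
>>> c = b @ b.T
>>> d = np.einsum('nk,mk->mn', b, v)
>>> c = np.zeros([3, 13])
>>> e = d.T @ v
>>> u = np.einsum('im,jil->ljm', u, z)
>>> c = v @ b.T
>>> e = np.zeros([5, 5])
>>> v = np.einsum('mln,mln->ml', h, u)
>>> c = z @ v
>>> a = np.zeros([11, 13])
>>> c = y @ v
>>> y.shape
(13, 7, 7)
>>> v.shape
(7, 2)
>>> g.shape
(2, 7)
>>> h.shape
(7, 2, 13)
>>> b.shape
(5, 13)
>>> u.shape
(7, 2, 13)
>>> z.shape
(2, 13, 7)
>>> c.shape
(13, 7, 2)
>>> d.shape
(13, 5)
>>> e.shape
(5, 5)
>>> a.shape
(11, 13)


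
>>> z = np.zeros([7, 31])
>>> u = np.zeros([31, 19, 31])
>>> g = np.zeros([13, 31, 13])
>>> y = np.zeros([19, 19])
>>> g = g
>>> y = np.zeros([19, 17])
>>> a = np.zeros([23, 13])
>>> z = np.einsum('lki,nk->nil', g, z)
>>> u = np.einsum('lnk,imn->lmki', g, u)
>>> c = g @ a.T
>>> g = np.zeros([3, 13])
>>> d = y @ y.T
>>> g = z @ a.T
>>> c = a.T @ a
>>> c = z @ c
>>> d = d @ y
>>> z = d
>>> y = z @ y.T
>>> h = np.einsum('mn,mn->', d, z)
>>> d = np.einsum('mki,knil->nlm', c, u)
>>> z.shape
(19, 17)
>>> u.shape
(13, 19, 13, 31)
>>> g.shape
(7, 13, 23)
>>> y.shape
(19, 19)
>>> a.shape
(23, 13)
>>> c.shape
(7, 13, 13)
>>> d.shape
(19, 31, 7)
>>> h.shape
()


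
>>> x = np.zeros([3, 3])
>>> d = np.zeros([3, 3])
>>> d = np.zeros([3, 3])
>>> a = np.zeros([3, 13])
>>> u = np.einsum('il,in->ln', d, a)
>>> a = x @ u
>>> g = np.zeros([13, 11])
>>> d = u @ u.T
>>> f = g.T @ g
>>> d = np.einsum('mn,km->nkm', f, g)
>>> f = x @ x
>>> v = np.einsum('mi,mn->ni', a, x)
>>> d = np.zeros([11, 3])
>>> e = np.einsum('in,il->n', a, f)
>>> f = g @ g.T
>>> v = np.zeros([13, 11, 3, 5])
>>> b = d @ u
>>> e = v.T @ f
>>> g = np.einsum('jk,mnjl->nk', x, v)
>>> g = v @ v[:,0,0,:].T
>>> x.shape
(3, 3)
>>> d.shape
(11, 3)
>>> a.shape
(3, 13)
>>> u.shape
(3, 13)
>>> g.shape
(13, 11, 3, 13)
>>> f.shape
(13, 13)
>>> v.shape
(13, 11, 3, 5)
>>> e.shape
(5, 3, 11, 13)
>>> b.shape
(11, 13)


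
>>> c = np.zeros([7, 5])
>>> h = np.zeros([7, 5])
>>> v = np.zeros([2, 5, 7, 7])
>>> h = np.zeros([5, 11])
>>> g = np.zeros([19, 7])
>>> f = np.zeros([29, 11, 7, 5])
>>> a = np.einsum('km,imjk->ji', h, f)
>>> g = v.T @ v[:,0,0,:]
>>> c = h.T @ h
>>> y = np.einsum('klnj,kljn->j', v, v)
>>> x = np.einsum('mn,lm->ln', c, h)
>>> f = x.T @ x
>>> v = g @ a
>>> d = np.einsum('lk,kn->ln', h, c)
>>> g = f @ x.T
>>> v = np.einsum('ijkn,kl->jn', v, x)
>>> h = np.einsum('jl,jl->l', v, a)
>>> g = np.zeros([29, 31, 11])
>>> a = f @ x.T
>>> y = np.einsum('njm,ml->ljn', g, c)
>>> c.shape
(11, 11)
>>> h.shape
(29,)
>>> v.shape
(7, 29)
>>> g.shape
(29, 31, 11)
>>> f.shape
(11, 11)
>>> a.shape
(11, 5)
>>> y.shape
(11, 31, 29)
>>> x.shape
(5, 11)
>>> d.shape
(5, 11)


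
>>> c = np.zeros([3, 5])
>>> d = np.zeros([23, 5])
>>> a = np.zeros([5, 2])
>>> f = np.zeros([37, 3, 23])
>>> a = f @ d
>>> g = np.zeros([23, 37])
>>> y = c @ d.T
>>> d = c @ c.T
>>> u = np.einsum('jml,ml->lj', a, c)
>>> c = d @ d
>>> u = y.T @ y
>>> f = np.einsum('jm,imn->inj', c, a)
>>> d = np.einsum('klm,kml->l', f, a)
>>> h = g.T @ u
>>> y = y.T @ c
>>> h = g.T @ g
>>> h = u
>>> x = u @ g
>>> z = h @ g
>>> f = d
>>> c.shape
(3, 3)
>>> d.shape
(5,)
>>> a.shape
(37, 3, 5)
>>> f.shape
(5,)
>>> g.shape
(23, 37)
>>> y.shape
(23, 3)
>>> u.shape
(23, 23)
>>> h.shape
(23, 23)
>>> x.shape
(23, 37)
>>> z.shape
(23, 37)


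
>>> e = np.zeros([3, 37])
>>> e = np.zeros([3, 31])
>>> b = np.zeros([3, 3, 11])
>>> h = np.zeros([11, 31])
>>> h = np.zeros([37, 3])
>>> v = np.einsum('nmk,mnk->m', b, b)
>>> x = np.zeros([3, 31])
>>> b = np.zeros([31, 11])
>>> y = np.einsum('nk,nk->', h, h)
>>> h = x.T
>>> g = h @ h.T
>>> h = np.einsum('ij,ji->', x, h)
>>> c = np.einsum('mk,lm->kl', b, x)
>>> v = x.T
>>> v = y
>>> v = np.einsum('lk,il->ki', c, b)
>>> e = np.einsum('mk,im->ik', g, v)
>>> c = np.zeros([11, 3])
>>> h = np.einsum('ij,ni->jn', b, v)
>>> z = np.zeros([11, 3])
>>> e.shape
(3, 31)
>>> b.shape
(31, 11)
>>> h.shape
(11, 3)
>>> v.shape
(3, 31)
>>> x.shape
(3, 31)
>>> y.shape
()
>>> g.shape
(31, 31)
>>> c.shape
(11, 3)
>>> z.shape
(11, 3)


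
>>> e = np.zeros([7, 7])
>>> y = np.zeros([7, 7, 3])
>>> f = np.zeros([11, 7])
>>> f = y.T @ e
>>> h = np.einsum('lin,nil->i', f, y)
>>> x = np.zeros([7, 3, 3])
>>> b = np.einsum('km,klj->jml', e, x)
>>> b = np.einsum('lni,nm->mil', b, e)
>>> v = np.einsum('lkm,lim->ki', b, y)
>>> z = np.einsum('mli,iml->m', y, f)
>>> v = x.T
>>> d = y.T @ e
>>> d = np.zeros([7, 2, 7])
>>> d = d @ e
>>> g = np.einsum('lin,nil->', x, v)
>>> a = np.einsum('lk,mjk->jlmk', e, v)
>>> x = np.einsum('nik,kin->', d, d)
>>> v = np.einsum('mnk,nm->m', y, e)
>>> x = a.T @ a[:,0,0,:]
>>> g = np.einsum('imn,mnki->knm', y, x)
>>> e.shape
(7, 7)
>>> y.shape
(7, 7, 3)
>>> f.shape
(3, 7, 7)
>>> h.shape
(7,)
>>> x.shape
(7, 3, 7, 7)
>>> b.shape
(7, 3, 3)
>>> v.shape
(7,)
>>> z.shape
(7,)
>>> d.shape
(7, 2, 7)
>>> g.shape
(7, 3, 7)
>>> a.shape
(3, 7, 3, 7)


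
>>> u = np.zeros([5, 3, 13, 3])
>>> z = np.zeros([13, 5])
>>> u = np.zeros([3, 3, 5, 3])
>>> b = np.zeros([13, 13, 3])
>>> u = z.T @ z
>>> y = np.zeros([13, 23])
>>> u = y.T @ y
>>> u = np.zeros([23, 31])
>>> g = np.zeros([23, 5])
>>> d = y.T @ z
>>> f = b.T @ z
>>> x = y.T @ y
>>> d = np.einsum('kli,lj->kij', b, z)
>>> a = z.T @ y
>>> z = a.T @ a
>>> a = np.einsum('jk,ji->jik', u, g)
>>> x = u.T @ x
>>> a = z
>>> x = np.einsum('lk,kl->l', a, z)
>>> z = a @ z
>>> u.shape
(23, 31)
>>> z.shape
(23, 23)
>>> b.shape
(13, 13, 3)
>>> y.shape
(13, 23)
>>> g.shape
(23, 5)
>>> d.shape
(13, 3, 5)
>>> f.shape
(3, 13, 5)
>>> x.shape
(23,)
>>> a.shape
(23, 23)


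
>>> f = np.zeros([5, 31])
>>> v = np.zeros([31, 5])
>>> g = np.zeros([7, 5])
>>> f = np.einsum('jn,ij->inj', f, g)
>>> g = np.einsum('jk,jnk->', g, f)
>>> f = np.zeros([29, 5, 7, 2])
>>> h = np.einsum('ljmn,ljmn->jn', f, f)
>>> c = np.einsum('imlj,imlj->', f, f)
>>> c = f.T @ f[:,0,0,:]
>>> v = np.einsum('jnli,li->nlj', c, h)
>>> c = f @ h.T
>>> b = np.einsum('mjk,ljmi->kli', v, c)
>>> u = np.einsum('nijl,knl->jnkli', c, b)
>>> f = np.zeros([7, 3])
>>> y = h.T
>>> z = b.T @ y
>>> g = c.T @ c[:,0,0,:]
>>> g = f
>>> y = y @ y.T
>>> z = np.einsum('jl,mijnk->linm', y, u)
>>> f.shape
(7, 3)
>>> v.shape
(7, 5, 2)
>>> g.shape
(7, 3)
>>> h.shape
(5, 2)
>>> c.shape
(29, 5, 7, 5)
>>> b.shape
(2, 29, 5)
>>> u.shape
(7, 29, 2, 5, 5)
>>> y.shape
(2, 2)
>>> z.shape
(2, 29, 5, 7)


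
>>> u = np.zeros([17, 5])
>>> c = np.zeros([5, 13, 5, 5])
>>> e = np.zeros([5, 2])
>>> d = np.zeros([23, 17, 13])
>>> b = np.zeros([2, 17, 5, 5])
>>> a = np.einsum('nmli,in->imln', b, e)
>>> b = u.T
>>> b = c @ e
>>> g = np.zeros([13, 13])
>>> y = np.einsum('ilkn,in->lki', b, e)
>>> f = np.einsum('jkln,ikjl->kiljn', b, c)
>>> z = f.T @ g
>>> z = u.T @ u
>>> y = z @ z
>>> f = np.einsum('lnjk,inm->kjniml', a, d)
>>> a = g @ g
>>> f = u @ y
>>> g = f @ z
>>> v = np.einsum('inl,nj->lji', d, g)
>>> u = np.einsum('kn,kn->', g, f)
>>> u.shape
()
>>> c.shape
(5, 13, 5, 5)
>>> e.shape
(5, 2)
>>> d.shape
(23, 17, 13)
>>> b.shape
(5, 13, 5, 2)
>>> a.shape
(13, 13)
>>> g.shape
(17, 5)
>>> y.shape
(5, 5)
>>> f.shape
(17, 5)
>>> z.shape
(5, 5)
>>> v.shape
(13, 5, 23)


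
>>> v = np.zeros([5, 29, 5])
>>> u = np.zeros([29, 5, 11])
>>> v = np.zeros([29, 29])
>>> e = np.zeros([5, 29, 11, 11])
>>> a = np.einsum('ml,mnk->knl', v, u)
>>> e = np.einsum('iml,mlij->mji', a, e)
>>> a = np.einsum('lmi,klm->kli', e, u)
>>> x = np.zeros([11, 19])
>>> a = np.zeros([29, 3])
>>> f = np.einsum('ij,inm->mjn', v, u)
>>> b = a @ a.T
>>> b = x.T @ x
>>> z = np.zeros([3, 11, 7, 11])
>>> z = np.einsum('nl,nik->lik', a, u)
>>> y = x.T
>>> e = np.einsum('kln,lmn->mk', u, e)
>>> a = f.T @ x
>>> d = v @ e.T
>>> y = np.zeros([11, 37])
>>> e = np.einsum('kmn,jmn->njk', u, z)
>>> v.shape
(29, 29)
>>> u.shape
(29, 5, 11)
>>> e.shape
(11, 3, 29)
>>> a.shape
(5, 29, 19)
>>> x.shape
(11, 19)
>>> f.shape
(11, 29, 5)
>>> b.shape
(19, 19)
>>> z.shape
(3, 5, 11)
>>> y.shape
(11, 37)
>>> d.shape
(29, 11)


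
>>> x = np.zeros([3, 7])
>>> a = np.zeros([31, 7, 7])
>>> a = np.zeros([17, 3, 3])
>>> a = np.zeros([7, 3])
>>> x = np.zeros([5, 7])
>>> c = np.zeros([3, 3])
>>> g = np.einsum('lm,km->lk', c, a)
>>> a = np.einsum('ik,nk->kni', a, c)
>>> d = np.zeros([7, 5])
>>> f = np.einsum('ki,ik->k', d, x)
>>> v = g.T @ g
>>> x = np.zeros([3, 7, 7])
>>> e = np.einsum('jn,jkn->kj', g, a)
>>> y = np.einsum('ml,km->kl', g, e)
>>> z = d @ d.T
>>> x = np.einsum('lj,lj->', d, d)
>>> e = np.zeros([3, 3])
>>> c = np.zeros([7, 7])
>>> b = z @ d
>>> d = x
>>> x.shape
()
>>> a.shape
(3, 3, 7)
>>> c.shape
(7, 7)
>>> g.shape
(3, 7)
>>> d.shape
()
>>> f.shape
(7,)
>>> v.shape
(7, 7)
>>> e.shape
(3, 3)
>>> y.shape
(3, 7)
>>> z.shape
(7, 7)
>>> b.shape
(7, 5)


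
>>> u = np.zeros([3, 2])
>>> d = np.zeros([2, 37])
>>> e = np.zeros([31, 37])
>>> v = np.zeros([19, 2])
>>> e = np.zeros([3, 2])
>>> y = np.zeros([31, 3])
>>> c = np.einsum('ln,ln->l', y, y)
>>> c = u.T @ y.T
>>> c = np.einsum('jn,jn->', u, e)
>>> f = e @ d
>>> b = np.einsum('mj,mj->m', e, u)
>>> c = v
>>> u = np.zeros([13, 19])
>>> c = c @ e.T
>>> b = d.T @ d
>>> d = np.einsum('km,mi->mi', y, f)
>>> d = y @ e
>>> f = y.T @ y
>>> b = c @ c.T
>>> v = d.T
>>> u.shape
(13, 19)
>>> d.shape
(31, 2)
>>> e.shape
(3, 2)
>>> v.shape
(2, 31)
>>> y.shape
(31, 3)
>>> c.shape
(19, 3)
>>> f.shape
(3, 3)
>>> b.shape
(19, 19)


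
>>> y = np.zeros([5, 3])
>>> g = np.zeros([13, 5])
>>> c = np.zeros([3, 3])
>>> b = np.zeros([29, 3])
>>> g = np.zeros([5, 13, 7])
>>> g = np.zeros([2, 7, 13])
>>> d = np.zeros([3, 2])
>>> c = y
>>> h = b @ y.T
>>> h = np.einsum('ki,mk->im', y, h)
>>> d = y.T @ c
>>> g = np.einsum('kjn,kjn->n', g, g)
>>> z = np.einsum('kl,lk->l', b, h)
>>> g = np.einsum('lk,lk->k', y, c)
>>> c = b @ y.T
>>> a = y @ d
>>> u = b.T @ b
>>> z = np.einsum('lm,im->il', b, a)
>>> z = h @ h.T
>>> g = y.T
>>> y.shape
(5, 3)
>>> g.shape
(3, 5)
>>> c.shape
(29, 5)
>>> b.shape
(29, 3)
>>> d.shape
(3, 3)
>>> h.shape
(3, 29)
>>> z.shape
(3, 3)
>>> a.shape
(5, 3)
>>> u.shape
(3, 3)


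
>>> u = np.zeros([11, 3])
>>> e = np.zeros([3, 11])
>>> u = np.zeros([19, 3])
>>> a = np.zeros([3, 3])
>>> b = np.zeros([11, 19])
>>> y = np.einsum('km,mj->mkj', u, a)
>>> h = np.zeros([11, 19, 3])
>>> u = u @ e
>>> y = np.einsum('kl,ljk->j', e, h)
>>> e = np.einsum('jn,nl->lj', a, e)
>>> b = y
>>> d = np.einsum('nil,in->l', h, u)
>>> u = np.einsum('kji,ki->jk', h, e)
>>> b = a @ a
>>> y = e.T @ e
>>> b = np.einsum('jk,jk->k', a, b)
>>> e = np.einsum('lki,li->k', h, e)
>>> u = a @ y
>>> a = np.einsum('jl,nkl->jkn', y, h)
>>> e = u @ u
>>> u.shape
(3, 3)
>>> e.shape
(3, 3)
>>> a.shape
(3, 19, 11)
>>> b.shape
(3,)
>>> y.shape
(3, 3)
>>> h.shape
(11, 19, 3)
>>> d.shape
(3,)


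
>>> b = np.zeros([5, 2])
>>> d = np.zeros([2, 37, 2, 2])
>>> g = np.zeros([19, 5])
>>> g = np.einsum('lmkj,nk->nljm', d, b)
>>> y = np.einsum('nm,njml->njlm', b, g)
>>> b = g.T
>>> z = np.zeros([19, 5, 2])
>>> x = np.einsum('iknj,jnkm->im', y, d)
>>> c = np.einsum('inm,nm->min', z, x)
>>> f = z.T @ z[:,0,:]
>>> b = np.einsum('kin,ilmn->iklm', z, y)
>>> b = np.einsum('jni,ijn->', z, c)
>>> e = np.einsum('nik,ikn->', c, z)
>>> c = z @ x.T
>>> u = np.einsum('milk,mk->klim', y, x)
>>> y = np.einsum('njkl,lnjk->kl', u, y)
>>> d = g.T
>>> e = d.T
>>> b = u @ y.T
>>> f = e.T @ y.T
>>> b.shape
(2, 37, 2, 2)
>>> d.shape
(37, 2, 2, 5)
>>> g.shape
(5, 2, 2, 37)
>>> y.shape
(2, 5)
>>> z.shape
(19, 5, 2)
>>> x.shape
(5, 2)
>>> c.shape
(19, 5, 5)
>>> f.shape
(37, 2, 2, 2)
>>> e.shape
(5, 2, 2, 37)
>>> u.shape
(2, 37, 2, 5)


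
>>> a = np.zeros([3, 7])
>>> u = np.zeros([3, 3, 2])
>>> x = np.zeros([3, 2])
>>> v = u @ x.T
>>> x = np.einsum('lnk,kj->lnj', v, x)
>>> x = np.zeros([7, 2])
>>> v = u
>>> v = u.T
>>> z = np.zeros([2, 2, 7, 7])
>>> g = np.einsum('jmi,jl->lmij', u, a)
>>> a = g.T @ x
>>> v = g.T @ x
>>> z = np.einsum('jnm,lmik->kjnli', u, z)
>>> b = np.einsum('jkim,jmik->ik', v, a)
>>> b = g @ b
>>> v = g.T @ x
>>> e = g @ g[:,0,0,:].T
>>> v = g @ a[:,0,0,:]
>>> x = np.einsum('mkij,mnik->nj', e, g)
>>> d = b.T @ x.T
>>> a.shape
(3, 2, 3, 2)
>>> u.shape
(3, 3, 2)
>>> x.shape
(3, 7)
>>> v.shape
(7, 3, 2, 2)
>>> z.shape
(7, 3, 3, 2, 7)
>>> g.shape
(7, 3, 2, 3)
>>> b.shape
(7, 3, 2, 2)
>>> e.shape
(7, 3, 2, 7)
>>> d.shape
(2, 2, 3, 3)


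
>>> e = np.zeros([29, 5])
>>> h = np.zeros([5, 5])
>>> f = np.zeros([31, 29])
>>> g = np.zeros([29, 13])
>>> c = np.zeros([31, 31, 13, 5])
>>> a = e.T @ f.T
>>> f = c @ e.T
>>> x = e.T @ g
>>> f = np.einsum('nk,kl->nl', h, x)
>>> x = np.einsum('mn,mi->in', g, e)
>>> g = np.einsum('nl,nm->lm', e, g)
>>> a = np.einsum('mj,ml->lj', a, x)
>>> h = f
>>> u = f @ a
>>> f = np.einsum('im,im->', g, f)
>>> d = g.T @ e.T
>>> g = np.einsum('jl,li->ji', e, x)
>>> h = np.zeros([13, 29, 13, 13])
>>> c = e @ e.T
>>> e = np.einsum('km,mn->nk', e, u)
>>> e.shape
(31, 29)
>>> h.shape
(13, 29, 13, 13)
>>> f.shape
()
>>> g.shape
(29, 13)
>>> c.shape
(29, 29)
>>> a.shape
(13, 31)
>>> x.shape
(5, 13)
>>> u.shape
(5, 31)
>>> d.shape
(13, 29)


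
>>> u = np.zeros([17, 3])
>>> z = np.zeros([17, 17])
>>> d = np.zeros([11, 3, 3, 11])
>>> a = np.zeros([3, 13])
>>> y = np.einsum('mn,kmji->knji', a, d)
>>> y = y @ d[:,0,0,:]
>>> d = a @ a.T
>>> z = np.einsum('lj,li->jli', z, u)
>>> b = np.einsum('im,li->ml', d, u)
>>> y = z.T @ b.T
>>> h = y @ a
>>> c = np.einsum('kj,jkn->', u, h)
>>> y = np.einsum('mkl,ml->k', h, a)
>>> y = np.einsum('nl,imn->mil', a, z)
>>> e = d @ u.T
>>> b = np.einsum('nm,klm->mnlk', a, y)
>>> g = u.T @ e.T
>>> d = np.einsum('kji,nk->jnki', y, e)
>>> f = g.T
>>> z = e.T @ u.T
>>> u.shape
(17, 3)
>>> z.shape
(17, 17)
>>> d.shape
(17, 3, 17, 13)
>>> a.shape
(3, 13)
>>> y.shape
(17, 17, 13)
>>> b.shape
(13, 3, 17, 17)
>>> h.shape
(3, 17, 13)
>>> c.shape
()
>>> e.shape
(3, 17)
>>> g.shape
(3, 3)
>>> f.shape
(3, 3)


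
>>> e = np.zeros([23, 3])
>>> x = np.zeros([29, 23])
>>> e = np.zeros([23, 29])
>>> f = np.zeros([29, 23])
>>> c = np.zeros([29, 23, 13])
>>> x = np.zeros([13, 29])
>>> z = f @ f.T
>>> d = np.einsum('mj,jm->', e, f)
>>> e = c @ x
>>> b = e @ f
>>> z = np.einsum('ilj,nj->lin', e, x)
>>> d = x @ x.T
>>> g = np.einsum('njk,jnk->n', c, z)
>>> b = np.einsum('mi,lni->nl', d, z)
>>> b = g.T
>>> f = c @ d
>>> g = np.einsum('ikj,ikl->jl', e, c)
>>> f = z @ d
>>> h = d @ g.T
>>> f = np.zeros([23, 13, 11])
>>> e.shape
(29, 23, 29)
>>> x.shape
(13, 29)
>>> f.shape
(23, 13, 11)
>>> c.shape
(29, 23, 13)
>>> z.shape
(23, 29, 13)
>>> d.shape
(13, 13)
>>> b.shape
(29,)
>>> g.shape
(29, 13)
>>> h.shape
(13, 29)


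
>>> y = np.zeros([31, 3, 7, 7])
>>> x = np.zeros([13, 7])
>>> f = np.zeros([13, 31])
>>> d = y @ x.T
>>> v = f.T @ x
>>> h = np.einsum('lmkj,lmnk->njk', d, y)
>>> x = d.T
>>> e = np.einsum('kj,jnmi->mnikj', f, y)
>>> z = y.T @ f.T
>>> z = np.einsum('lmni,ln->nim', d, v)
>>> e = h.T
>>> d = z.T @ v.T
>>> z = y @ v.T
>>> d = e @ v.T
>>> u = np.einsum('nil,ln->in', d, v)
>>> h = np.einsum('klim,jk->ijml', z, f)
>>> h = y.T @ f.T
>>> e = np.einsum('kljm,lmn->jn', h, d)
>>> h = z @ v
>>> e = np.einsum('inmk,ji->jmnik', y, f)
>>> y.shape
(31, 3, 7, 7)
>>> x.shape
(13, 7, 3, 31)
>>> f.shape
(13, 31)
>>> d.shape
(7, 13, 31)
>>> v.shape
(31, 7)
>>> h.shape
(31, 3, 7, 7)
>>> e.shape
(13, 7, 3, 31, 7)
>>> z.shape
(31, 3, 7, 31)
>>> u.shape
(13, 7)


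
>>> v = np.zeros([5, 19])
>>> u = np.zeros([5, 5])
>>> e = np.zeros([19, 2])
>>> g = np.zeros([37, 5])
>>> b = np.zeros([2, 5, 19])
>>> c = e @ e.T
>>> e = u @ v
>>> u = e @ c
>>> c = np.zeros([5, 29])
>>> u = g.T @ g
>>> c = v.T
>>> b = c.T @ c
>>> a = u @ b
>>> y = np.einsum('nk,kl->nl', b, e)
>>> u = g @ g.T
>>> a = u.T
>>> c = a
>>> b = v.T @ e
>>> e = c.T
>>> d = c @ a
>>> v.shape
(5, 19)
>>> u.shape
(37, 37)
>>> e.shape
(37, 37)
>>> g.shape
(37, 5)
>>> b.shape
(19, 19)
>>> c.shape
(37, 37)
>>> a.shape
(37, 37)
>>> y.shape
(5, 19)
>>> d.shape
(37, 37)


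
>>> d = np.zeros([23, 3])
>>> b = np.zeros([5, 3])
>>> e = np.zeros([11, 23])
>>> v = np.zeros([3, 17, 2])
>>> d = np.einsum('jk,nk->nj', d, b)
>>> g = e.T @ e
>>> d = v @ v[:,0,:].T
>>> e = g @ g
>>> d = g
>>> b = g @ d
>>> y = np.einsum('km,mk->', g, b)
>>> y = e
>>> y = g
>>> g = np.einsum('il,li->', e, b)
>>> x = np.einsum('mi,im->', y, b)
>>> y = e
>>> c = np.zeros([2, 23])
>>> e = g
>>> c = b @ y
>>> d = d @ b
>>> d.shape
(23, 23)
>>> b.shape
(23, 23)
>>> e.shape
()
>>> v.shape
(3, 17, 2)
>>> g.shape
()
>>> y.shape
(23, 23)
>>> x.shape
()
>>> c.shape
(23, 23)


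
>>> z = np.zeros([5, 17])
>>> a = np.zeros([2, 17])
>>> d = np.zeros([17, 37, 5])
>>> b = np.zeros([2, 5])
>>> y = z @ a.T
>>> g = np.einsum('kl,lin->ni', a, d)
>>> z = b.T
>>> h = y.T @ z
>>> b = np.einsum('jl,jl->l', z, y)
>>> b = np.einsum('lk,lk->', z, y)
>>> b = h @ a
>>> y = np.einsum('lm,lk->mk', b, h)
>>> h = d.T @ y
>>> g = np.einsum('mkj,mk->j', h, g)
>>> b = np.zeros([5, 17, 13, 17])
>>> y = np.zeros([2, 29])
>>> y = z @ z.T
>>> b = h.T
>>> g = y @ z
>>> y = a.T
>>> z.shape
(5, 2)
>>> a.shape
(2, 17)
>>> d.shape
(17, 37, 5)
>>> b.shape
(2, 37, 5)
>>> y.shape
(17, 2)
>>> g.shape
(5, 2)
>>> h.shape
(5, 37, 2)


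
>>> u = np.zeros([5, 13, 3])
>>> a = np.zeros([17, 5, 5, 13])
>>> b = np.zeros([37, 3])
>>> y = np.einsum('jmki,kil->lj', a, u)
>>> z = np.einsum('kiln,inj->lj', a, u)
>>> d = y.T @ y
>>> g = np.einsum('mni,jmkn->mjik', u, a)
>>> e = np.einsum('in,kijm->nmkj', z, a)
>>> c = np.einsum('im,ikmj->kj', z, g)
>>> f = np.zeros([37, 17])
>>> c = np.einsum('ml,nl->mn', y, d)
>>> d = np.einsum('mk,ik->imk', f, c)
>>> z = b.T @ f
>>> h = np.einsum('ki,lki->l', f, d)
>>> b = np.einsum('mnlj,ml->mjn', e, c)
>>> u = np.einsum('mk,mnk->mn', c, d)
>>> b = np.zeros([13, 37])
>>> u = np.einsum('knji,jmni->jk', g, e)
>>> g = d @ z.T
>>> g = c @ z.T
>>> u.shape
(3, 5)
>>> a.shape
(17, 5, 5, 13)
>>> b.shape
(13, 37)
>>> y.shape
(3, 17)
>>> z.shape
(3, 17)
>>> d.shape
(3, 37, 17)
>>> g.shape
(3, 3)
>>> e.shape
(3, 13, 17, 5)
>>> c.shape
(3, 17)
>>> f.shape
(37, 17)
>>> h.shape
(3,)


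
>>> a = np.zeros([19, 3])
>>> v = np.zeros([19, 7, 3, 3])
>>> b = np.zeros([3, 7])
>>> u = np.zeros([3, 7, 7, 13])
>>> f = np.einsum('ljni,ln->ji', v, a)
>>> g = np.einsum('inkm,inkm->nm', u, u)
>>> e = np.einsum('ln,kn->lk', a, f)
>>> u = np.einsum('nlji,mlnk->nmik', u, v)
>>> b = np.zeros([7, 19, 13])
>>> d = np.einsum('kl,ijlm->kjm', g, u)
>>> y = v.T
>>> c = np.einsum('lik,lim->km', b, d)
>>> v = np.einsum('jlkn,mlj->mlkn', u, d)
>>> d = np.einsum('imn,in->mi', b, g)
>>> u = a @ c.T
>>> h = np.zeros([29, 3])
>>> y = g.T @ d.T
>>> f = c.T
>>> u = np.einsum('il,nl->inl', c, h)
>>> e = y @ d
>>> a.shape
(19, 3)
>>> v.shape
(7, 19, 13, 3)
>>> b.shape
(7, 19, 13)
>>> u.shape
(13, 29, 3)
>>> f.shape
(3, 13)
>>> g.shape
(7, 13)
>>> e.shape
(13, 7)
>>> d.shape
(19, 7)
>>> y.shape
(13, 19)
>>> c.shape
(13, 3)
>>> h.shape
(29, 3)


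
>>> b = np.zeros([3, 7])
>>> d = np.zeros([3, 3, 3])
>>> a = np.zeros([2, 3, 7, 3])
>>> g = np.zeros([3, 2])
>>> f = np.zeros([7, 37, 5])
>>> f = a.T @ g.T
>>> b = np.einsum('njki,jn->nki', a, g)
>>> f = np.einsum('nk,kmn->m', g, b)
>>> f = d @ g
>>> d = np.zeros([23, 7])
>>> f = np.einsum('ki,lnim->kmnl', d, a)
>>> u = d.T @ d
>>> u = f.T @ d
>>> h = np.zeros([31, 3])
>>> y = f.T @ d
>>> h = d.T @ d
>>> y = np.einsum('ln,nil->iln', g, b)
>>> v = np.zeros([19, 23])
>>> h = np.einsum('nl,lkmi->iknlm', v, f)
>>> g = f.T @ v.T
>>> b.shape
(2, 7, 3)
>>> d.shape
(23, 7)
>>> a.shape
(2, 3, 7, 3)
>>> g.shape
(2, 3, 3, 19)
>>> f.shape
(23, 3, 3, 2)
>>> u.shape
(2, 3, 3, 7)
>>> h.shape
(2, 3, 19, 23, 3)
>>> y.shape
(7, 3, 2)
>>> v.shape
(19, 23)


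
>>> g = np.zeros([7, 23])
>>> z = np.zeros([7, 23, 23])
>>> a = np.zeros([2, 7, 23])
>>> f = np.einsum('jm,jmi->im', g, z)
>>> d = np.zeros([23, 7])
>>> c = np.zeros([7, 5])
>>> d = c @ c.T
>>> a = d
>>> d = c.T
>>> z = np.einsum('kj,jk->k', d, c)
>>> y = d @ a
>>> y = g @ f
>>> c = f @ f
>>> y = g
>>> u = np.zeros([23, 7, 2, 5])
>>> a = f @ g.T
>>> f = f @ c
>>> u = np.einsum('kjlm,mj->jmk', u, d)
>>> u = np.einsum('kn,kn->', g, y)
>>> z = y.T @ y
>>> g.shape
(7, 23)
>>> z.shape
(23, 23)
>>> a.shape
(23, 7)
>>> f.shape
(23, 23)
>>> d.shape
(5, 7)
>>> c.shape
(23, 23)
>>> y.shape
(7, 23)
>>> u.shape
()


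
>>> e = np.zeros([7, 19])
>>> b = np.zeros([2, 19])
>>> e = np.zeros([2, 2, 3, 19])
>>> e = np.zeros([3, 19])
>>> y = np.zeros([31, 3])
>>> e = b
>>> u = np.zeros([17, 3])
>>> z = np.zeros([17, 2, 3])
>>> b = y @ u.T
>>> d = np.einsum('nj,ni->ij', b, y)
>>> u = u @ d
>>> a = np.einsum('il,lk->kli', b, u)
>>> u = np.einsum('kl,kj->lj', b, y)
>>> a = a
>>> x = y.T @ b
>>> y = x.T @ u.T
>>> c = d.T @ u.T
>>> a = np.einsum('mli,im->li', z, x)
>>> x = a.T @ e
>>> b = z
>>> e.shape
(2, 19)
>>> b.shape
(17, 2, 3)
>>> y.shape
(17, 17)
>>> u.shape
(17, 3)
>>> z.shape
(17, 2, 3)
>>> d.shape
(3, 17)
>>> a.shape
(2, 3)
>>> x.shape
(3, 19)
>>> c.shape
(17, 17)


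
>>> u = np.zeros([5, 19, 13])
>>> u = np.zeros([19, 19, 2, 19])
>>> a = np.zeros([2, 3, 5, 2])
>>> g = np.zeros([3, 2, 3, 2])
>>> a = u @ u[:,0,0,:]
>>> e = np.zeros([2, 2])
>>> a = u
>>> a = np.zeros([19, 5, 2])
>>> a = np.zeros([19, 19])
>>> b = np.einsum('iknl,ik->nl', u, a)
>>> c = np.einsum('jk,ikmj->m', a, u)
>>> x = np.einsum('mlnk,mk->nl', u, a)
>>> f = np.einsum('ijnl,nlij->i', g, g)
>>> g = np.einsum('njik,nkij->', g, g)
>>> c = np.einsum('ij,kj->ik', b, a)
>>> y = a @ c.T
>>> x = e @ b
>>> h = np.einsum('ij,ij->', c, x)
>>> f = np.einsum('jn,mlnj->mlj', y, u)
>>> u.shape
(19, 19, 2, 19)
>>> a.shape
(19, 19)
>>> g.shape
()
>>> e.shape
(2, 2)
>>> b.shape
(2, 19)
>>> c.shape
(2, 19)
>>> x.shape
(2, 19)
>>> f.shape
(19, 19, 19)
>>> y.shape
(19, 2)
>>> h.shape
()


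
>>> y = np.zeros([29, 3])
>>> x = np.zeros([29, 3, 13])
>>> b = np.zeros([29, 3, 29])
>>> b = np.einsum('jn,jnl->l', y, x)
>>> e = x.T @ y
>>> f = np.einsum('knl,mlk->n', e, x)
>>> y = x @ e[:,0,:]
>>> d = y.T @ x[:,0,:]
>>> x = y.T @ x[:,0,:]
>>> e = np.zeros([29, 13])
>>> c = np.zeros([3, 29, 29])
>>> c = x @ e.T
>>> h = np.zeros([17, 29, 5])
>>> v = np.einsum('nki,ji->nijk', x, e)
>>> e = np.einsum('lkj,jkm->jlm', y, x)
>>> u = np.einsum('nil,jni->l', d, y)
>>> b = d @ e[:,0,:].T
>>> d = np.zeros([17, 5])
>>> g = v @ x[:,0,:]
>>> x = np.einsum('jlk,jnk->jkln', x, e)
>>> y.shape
(29, 3, 3)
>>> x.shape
(3, 13, 3, 29)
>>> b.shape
(3, 3, 3)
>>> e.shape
(3, 29, 13)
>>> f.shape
(3,)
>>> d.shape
(17, 5)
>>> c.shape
(3, 3, 29)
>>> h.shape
(17, 29, 5)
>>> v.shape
(3, 13, 29, 3)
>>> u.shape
(13,)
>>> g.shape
(3, 13, 29, 13)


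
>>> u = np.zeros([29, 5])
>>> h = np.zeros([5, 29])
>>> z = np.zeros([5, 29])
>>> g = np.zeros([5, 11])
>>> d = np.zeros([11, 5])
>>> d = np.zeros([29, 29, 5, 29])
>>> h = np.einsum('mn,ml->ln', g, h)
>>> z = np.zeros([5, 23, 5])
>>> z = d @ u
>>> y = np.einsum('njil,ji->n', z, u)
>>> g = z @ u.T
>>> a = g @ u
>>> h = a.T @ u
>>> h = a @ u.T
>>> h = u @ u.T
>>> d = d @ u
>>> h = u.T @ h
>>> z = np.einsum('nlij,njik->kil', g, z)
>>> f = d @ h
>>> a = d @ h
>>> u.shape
(29, 5)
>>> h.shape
(5, 29)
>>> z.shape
(5, 5, 29)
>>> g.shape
(29, 29, 5, 29)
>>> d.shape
(29, 29, 5, 5)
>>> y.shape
(29,)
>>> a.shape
(29, 29, 5, 29)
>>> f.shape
(29, 29, 5, 29)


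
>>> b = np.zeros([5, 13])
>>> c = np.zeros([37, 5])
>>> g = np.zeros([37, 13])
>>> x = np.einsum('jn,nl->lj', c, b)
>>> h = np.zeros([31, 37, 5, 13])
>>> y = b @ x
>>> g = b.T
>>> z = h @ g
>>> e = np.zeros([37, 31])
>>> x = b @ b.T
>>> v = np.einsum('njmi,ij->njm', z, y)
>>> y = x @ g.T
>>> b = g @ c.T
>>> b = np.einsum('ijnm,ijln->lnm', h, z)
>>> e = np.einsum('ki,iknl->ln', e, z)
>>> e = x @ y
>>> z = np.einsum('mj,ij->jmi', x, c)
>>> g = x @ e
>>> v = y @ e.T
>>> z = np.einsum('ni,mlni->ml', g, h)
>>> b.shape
(5, 5, 13)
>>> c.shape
(37, 5)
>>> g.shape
(5, 13)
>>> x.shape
(5, 5)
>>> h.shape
(31, 37, 5, 13)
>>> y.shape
(5, 13)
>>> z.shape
(31, 37)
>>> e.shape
(5, 13)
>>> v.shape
(5, 5)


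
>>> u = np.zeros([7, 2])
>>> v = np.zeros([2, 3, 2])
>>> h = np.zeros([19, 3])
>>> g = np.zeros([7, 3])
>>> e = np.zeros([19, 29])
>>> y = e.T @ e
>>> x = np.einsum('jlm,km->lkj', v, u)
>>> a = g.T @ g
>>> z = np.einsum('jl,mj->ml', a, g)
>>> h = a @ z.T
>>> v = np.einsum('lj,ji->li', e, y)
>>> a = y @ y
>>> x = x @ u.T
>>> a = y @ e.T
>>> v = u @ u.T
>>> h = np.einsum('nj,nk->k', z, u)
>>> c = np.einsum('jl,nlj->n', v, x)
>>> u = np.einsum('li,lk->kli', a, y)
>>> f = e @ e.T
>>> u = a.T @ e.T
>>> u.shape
(19, 19)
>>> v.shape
(7, 7)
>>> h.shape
(2,)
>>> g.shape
(7, 3)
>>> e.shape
(19, 29)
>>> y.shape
(29, 29)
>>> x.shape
(3, 7, 7)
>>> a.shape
(29, 19)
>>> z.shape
(7, 3)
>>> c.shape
(3,)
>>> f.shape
(19, 19)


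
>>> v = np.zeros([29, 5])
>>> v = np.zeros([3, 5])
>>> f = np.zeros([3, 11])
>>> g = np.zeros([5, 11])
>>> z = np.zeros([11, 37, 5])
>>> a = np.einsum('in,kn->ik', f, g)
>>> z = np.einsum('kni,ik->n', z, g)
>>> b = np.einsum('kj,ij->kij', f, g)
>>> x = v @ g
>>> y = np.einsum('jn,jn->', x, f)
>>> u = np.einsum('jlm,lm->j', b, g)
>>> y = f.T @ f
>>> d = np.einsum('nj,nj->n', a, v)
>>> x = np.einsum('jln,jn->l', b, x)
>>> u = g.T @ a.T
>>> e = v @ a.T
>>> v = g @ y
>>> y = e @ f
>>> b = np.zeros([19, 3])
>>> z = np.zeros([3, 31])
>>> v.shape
(5, 11)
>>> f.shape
(3, 11)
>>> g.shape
(5, 11)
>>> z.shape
(3, 31)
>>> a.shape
(3, 5)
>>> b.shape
(19, 3)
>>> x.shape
(5,)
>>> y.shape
(3, 11)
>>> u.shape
(11, 3)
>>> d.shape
(3,)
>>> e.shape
(3, 3)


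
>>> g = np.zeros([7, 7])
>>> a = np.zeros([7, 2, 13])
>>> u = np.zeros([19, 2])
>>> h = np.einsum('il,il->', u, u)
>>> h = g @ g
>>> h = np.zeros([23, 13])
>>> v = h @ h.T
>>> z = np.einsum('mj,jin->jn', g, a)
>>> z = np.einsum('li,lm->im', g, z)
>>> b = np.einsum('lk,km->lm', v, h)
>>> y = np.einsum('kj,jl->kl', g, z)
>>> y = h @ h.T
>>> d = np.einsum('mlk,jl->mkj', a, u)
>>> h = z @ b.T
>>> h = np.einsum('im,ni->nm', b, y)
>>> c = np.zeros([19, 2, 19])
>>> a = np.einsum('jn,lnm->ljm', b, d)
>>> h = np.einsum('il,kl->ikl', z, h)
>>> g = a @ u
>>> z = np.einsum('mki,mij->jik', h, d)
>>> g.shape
(7, 23, 2)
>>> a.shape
(7, 23, 19)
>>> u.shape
(19, 2)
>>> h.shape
(7, 23, 13)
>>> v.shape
(23, 23)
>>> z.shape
(19, 13, 23)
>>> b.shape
(23, 13)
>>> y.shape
(23, 23)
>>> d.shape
(7, 13, 19)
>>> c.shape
(19, 2, 19)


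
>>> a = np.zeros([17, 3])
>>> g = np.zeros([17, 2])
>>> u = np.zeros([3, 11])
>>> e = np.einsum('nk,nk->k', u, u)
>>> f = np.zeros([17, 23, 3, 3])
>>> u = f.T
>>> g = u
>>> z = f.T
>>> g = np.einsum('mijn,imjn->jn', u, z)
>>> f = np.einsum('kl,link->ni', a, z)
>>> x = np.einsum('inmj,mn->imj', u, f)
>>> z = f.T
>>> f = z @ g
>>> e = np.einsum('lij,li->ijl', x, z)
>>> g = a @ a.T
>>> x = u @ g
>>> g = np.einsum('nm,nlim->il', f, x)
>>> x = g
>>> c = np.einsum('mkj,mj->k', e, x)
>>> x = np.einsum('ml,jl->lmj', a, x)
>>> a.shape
(17, 3)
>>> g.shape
(23, 3)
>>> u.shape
(3, 3, 23, 17)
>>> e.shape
(23, 17, 3)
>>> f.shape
(3, 17)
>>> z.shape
(3, 23)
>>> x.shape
(3, 17, 23)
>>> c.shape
(17,)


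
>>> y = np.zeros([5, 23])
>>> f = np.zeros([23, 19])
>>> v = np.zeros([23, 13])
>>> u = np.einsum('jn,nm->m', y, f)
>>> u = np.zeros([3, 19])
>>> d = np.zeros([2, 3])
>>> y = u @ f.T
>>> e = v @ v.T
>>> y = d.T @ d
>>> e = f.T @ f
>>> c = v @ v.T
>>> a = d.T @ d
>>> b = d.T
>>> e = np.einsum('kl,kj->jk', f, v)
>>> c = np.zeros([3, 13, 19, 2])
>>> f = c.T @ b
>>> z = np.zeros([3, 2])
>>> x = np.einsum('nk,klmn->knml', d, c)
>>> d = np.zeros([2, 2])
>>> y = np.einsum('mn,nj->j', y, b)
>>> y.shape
(2,)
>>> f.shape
(2, 19, 13, 2)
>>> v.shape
(23, 13)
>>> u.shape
(3, 19)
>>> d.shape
(2, 2)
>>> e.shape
(13, 23)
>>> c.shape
(3, 13, 19, 2)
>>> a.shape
(3, 3)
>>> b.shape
(3, 2)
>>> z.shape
(3, 2)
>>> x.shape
(3, 2, 19, 13)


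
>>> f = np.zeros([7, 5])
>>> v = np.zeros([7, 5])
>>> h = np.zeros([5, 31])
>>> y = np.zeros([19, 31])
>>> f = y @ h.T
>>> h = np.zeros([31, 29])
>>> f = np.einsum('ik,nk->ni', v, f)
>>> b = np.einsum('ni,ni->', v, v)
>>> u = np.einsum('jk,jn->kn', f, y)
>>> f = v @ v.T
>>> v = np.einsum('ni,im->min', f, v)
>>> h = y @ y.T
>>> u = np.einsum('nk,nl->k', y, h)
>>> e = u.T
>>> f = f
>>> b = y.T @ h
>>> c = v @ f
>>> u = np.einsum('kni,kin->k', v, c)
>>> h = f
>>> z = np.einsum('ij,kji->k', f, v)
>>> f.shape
(7, 7)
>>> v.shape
(5, 7, 7)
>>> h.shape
(7, 7)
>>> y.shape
(19, 31)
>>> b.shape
(31, 19)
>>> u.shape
(5,)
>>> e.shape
(31,)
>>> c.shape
(5, 7, 7)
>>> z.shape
(5,)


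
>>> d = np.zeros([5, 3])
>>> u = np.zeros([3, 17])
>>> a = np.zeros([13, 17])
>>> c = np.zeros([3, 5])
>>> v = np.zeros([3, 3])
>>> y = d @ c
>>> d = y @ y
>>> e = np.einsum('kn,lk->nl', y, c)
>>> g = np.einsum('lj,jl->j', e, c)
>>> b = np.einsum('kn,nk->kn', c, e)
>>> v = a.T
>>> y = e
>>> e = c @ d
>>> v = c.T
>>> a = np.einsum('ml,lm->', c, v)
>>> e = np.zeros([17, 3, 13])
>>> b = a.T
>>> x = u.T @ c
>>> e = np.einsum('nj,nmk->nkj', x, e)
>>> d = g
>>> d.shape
(3,)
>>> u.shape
(3, 17)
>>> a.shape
()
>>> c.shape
(3, 5)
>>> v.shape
(5, 3)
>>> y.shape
(5, 3)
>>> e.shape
(17, 13, 5)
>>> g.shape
(3,)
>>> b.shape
()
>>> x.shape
(17, 5)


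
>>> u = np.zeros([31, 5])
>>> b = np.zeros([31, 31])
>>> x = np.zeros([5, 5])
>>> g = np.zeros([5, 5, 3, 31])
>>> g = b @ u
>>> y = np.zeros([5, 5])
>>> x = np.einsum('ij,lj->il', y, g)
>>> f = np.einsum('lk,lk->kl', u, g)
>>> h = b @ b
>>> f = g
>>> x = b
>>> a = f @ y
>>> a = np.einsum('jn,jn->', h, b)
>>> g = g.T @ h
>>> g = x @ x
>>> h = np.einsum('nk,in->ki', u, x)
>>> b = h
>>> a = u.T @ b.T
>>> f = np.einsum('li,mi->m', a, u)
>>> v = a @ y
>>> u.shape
(31, 5)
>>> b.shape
(5, 31)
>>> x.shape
(31, 31)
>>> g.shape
(31, 31)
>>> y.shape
(5, 5)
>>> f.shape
(31,)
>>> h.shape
(5, 31)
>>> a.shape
(5, 5)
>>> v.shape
(5, 5)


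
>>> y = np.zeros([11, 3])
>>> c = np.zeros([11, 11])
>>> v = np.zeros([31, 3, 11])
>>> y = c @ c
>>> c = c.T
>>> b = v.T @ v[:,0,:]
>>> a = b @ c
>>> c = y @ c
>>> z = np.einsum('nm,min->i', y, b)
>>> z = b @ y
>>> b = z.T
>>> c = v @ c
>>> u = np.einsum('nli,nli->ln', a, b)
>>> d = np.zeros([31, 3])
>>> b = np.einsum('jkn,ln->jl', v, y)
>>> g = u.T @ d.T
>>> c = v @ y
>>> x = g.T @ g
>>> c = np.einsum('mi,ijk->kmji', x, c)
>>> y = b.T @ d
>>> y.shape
(11, 3)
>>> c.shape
(11, 31, 3, 31)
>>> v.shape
(31, 3, 11)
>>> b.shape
(31, 11)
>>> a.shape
(11, 3, 11)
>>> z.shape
(11, 3, 11)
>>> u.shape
(3, 11)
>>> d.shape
(31, 3)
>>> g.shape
(11, 31)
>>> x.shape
(31, 31)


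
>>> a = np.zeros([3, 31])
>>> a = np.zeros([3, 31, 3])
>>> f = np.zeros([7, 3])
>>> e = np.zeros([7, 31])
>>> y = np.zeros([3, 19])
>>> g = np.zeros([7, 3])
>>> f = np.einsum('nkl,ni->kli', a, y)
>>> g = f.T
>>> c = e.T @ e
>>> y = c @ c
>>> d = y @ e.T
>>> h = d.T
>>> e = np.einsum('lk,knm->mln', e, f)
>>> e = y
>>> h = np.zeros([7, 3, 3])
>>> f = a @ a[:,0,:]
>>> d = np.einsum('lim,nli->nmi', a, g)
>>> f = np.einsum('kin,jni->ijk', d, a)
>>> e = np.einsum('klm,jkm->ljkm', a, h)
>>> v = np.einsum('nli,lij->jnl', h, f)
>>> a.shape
(3, 31, 3)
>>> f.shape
(3, 3, 19)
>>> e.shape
(31, 7, 3, 3)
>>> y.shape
(31, 31)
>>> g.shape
(19, 3, 31)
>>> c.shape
(31, 31)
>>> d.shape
(19, 3, 31)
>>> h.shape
(7, 3, 3)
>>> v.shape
(19, 7, 3)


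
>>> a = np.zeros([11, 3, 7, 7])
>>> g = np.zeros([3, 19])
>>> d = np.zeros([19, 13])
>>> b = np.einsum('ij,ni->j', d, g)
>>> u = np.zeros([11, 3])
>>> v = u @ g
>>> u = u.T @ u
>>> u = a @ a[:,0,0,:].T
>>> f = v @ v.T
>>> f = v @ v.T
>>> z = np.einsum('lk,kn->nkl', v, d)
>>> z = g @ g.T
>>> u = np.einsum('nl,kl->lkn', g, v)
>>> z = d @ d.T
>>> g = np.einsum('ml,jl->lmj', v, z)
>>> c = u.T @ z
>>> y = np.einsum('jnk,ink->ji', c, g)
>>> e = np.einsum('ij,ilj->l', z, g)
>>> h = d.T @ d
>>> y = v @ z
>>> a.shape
(11, 3, 7, 7)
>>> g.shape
(19, 11, 19)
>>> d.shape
(19, 13)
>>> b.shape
(13,)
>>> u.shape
(19, 11, 3)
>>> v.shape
(11, 19)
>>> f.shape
(11, 11)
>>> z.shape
(19, 19)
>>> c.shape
(3, 11, 19)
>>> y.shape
(11, 19)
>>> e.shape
(11,)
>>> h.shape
(13, 13)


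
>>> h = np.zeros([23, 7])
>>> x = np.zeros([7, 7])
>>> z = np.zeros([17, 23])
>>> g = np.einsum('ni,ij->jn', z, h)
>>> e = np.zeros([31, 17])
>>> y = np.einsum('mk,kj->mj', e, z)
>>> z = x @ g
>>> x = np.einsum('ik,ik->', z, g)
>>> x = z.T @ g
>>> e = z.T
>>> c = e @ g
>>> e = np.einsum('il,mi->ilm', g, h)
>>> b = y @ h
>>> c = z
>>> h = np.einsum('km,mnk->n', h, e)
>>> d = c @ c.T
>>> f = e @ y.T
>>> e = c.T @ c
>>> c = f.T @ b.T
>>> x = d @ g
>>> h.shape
(17,)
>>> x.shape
(7, 17)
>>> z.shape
(7, 17)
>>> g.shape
(7, 17)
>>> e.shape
(17, 17)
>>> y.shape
(31, 23)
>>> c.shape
(31, 17, 31)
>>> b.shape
(31, 7)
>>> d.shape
(7, 7)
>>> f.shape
(7, 17, 31)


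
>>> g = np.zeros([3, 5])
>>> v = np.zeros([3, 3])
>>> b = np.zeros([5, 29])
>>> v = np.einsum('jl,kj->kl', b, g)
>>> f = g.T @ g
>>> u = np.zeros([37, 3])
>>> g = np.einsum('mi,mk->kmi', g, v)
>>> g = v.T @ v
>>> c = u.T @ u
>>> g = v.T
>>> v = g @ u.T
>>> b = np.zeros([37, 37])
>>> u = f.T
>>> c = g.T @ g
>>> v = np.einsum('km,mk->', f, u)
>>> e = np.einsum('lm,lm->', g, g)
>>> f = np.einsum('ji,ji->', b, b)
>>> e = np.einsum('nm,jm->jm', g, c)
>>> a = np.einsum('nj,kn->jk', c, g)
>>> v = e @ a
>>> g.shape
(29, 3)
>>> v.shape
(3, 29)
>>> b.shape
(37, 37)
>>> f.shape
()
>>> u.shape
(5, 5)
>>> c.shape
(3, 3)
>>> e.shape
(3, 3)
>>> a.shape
(3, 29)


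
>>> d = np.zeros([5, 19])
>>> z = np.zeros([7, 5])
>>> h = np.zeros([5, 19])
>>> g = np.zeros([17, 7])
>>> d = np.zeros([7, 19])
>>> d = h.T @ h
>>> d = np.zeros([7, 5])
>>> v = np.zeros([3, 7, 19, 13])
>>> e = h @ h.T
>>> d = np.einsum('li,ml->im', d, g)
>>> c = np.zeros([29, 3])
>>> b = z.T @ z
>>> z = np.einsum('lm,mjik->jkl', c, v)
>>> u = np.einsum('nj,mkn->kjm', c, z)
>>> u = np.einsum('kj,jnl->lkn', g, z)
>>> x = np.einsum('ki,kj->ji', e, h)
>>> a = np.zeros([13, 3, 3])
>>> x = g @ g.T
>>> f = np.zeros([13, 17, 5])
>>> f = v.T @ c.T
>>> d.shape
(5, 17)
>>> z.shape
(7, 13, 29)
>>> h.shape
(5, 19)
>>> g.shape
(17, 7)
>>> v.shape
(3, 7, 19, 13)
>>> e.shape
(5, 5)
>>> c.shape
(29, 3)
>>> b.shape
(5, 5)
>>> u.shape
(29, 17, 13)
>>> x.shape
(17, 17)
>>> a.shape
(13, 3, 3)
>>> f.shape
(13, 19, 7, 29)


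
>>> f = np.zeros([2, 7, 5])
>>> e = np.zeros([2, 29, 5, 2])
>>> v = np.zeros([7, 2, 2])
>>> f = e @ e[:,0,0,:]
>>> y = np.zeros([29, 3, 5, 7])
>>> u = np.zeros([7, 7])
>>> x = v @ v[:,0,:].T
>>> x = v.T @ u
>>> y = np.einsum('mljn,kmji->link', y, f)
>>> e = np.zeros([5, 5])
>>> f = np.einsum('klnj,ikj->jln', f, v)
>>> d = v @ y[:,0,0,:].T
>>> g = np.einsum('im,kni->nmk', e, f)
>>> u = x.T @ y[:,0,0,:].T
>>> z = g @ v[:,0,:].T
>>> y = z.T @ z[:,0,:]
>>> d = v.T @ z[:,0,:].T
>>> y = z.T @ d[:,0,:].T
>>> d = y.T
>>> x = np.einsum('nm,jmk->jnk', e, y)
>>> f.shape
(2, 29, 5)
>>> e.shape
(5, 5)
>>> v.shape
(7, 2, 2)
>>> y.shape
(7, 5, 2)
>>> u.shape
(7, 2, 3)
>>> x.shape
(7, 5, 2)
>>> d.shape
(2, 5, 7)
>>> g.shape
(29, 5, 2)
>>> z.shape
(29, 5, 7)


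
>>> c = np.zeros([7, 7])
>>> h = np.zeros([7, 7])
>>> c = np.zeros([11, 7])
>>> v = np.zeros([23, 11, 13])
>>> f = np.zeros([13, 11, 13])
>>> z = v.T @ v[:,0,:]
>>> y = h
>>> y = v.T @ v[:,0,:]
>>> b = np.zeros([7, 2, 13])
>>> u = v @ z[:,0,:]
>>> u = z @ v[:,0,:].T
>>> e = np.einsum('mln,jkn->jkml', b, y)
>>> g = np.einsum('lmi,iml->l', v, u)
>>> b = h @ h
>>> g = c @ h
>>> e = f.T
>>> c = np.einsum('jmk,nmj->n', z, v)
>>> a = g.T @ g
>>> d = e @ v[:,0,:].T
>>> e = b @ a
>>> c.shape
(23,)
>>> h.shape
(7, 7)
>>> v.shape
(23, 11, 13)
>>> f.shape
(13, 11, 13)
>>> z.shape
(13, 11, 13)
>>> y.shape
(13, 11, 13)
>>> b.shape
(7, 7)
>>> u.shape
(13, 11, 23)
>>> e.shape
(7, 7)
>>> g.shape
(11, 7)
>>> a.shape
(7, 7)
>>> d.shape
(13, 11, 23)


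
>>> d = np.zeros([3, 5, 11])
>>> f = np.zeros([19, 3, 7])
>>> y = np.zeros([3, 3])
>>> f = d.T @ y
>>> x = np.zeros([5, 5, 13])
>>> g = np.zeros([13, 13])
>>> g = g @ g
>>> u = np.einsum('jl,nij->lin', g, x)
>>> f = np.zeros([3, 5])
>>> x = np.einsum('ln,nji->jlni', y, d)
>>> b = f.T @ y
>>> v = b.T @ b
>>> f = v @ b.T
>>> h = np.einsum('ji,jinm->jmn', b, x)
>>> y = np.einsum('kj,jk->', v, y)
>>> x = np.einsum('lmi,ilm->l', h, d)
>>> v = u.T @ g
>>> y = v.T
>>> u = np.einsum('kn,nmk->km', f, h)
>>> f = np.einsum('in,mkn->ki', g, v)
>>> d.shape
(3, 5, 11)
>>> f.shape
(5, 13)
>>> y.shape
(13, 5, 5)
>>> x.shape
(5,)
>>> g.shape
(13, 13)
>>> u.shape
(3, 11)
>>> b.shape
(5, 3)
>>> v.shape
(5, 5, 13)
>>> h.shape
(5, 11, 3)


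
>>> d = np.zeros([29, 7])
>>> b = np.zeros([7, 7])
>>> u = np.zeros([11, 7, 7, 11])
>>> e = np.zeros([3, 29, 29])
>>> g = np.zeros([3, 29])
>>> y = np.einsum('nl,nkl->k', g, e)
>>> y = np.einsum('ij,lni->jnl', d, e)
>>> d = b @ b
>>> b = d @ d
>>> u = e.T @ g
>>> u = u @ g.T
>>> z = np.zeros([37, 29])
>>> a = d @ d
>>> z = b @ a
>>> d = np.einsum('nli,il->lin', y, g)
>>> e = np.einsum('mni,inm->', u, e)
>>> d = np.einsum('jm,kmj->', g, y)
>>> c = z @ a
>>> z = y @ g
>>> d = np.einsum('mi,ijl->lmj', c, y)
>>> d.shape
(3, 7, 29)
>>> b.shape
(7, 7)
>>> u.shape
(29, 29, 3)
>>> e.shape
()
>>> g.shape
(3, 29)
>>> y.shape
(7, 29, 3)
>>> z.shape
(7, 29, 29)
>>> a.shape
(7, 7)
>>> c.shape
(7, 7)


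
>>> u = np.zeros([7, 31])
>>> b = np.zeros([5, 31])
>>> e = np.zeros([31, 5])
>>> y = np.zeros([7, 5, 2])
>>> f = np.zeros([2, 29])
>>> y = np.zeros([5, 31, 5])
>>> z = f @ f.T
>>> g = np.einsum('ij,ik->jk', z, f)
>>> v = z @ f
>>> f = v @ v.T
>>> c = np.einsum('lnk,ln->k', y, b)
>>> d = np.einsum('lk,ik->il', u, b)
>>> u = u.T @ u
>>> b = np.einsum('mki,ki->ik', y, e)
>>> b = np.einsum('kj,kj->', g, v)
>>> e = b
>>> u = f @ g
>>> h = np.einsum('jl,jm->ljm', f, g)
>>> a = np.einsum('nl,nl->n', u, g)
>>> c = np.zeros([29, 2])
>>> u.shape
(2, 29)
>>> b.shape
()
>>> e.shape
()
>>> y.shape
(5, 31, 5)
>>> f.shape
(2, 2)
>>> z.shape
(2, 2)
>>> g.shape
(2, 29)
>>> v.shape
(2, 29)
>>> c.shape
(29, 2)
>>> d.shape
(5, 7)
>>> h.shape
(2, 2, 29)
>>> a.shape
(2,)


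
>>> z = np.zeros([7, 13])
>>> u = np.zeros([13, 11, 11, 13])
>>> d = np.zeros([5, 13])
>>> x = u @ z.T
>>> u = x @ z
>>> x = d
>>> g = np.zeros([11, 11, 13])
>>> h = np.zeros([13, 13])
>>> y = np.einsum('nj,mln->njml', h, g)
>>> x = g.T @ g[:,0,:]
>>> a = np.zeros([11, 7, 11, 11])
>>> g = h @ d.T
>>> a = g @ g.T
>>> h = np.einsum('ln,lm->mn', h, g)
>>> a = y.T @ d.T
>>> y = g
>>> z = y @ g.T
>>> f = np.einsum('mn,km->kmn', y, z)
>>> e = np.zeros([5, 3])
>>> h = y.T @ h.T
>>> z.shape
(13, 13)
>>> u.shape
(13, 11, 11, 13)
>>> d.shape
(5, 13)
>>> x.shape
(13, 11, 13)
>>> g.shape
(13, 5)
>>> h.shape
(5, 5)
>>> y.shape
(13, 5)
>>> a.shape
(11, 11, 13, 5)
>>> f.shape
(13, 13, 5)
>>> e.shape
(5, 3)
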